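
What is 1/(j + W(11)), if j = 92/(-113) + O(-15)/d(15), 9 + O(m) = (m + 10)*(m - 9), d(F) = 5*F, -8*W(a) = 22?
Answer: -11300/23551 ≈ -0.47981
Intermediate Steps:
W(a) = -11/4 (W(a) = -⅛*22 = -11/4)
O(m) = -9 + (-9 + m)*(10 + m) (O(m) = -9 + (m + 10)*(m - 9) = -9 + (10 + m)*(-9 + m) = -9 + (-9 + m)*(10 + m))
j = 1881/2825 (j = 92/(-113) + (-99 - 15 + (-15)²)/((5*15)) = 92*(-1/113) + (-99 - 15 + 225)/75 = -92/113 + 111*(1/75) = -92/113 + 37/25 = 1881/2825 ≈ 0.66584)
1/(j + W(11)) = 1/(1881/2825 - 11/4) = 1/(-23551/11300) = -11300/23551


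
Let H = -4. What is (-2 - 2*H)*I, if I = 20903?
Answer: 125418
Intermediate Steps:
(-2 - 2*H)*I = (-2 - 2*(-4))*20903 = (-2 + 8)*20903 = 6*20903 = 125418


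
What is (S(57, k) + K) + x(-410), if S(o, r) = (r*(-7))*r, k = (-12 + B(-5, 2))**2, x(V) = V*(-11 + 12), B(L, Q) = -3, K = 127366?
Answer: -227419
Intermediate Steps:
x(V) = V (x(V) = V*1 = V)
k = 225 (k = (-12 - 3)**2 = (-15)**2 = 225)
S(o, r) = -7*r**2 (S(o, r) = (-7*r)*r = -7*r**2)
(S(57, k) + K) + x(-410) = (-7*225**2 + 127366) - 410 = (-7*50625 + 127366) - 410 = (-354375 + 127366) - 410 = -227009 - 410 = -227419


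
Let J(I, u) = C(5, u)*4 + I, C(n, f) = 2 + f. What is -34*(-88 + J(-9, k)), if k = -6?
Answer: 3842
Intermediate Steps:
J(I, u) = 8 + I + 4*u (J(I, u) = (2 + u)*4 + I = (8 + 4*u) + I = 8 + I + 4*u)
-34*(-88 + J(-9, k)) = -34*(-88 + (8 - 9 + 4*(-6))) = -34*(-88 + (8 - 9 - 24)) = -34*(-88 - 25) = -34*(-113) = 3842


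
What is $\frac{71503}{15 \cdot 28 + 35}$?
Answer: $\frac{71503}{455} \approx 157.15$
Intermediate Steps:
$\frac{71503}{15 \cdot 28 + 35} = \frac{71503}{420 + 35} = \frac{71503}{455}$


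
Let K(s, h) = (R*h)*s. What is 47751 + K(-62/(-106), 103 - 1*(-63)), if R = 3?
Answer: 2546241/53 ≈ 48042.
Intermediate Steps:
K(s, h) = 3*h*s (K(s, h) = (3*h)*s = 3*h*s)
47751 + K(-62/(-106), 103 - 1*(-63)) = 47751 + 3*(103 - 1*(-63))*(-62/(-106)) = 47751 + 3*(103 + 63)*(-62*(-1/106)) = 47751 + 3*166*(31/53) = 47751 + 15438/53 = 2546241/53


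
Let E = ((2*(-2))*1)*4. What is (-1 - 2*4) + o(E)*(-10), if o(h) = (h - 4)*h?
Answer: -3209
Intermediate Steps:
E = -16 (E = -4*1*4 = -4*4 = -16)
o(h) = h*(-4 + h) (o(h) = (-4 + h)*h = h*(-4 + h))
(-1 - 2*4) + o(E)*(-10) = (-1 - 2*4) - 16*(-4 - 16)*(-10) = (-1 - 8) - 16*(-20)*(-10) = -9 + 320*(-10) = -9 - 3200 = -3209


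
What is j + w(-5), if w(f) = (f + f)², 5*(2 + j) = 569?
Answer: 1059/5 ≈ 211.80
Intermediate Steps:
j = 559/5 (j = -2 + (⅕)*569 = -2 + 569/5 = 559/5 ≈ 111.80)
w(f) = 4*f² (w(f) = (2*f)² = 4*f²)
j + w(-5) = 559/5 + 4*(-5)² = 559/5 + 4*25 = 559/5 + 100 = 1059/5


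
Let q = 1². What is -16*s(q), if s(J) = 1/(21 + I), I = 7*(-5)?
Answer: 8/7 ≈ 1.1429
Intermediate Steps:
I = -35
q = 1
s(J) = -1/14 (s(J) = 1/(21 - 35) = 1/(-14) = -1/14)
-16*s(q) = -16*(-1/14) = 8/7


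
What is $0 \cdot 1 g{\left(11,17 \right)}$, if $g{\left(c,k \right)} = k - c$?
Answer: $0$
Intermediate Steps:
$0 \cdot 1 g{\left(11,17 \right)} = 0 \cdot 1 \left(17 - 11\right) = 0 \left(17 - 11\right) = 0 \cdot 6 = 0$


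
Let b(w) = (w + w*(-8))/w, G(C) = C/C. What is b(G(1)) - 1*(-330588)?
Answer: 330581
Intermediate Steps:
G(C) = 1
b(w) = -7 (b(w) = (w - 8*w)/w = (-7*w)/w = -7)
b(G(1)) - 1*(-330588) = -7 - 1*(-330588) = -7 + 330588 = 330581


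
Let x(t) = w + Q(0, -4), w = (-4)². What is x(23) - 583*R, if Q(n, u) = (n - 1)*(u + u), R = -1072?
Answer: 625000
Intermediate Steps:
w = 16
Q(n, u) = 2*u*(-1 + n) (Q(n, u) = (-1 + n)*(2*u) = 2*u*(-1 + n))
x(t) = 24 (x(t) = 16 + 2*(-4)*(-1 + 0) = 16 + 2*(-4)*(-1) = 16 + 8 = 24)
x(23) - 583*R = 24 - 583*(-1072) = 24 + 624976 = 625000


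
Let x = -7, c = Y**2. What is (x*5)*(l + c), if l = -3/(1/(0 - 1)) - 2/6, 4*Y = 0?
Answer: -280/3 ≈ -93.333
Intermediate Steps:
Y = 0 (Y = (1/4)*0 = 0)
c = 0 (c = 0**2 = 0)
l = 8/3 (l = -3/(1/(-1)) - 2*1/6 = -3/(-1) - 1/3 = -3*(-1) - 1/3 = 3 - 1/3 = 8/3 ≈ 2.6667)
(x*5)*(l + c) = (-7*5)*(8/3 + 0) = -35*8/3 = -280/3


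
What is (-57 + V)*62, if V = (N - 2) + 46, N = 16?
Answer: 186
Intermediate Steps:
V = 60 (V = (16 - 2) + 46 = 14 + 46 = 60)
(-57 + V)*62 = (-57 + 60)*62 = 3*62 = 186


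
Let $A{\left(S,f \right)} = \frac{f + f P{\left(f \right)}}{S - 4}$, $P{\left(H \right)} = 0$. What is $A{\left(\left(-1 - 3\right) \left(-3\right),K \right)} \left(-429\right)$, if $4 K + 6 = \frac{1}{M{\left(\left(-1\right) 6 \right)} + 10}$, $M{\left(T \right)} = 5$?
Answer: $\frac{12727}{160} \approx 79.544$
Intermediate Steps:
$K = - \frac{89}{60}$ ($K = - \frac{3}{2} + \frac{1}{4 \left(5 + 10\right)} = - \frac{3}{2} + \frac{1}{4 \cdot 15} = - \frac{3}{2} + \frac{1}{4} \cdot \frac{1}{15} = - \frac{3}{2} + \frac{1}{60} = - \frac{89}{60} \approx -1.4833$)
$A{\left(S,f \right)} = \frac{f}{-4 + S}$ ($A{\left(S,f \right)} = \frac{f + f 0}{S - 4} = \frac{f + 0}{-4 + S} = \frac{f}{-4 + S}$)
$A{\left(\left(-1 - 3\right) \left(-3\right),K \right)} \left(-429\right) = - \frac{89}{60 \left(-4 + \left(-1 - 3\right) \left(-3\right)\right)} \left(-429\right) = - \frac{89}{60 \left(-4 - -12\right)} \left(-429\right) = - \frac{89}{60 \left(-4 + 12\right)} \left(-429\right) = - \frac{89}{60 \cdot 8} \left(-429\right) = \left(- \frac{89}{60}\right) \frac{1}{8} \left(-429\right) = \left(- \frac{89}{480}\right) \left(-429\right) = \frac{12727}{160}$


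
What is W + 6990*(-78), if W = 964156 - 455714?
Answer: -36778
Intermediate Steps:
W = 508442
W + 6990*(-78) = 508442 + 6990*(-78) = 508442 - 545220 = -36778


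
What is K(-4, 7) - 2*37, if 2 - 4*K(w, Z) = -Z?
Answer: -287/4 ≈ -71.750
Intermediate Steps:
K(w, Z) = 1/2 + Z/4 (K(w, Z) = 1/2 - (-1)*Z/4 = 1/2 + Z/4)
K(-4, 7) - 2*37 = (1/2 + (1/4)*7) - 2*37 = (1/2 + 7/4) - 74 = 9/4 - 74 = -287/4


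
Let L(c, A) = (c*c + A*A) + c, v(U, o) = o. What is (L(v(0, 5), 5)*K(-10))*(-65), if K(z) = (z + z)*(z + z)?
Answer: -1430000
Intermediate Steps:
K(z) = 4*z² (K(z) = (2*z)*(2*z) = 4*z²)
L(c, A) = c + A² + c² (L(c, A) = (c² + A²) + c = (A² + c²) + c = c + A² + c²)
(L(v(0, 5), 5)*K(-10))*(-65) = ((5 + 5² + 5²)*(4*(-10)²))*(-65) = ((5 + 25 + 25)*(4*100))*(-65) = (55*400)*(-65) = 22000*(-65) = -1430000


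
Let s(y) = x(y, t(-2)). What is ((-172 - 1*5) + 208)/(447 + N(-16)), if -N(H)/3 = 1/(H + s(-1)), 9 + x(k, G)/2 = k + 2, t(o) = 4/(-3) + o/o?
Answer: 992/14307 ≈ 0.069337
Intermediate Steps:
t(o) = -⅓ (t(o) = 4*(-⅓) + 1 = -4/3 + 1 = -⅓)
x(k, G) = -14 + 2*k (x(k, G) = -18 + 2*(k + 2) = -18 + 2*(2 + k) = -18 + (4 + 2*k) = -14 + 2*k)
s(y) = -14 + 2*y
N(H) = -3/(-16 + H) (N(H) = -3/(H + (-14 + 2*(-1))) = -3/(H + (-14 - 2)) = -3/(H - 16) = -3/(-16 + H))
((-172 - 1*5) + 208)/(447 + N(-16)) = ((-172 - 1*5) + 208)/(447 - 3/(-16 - 16)) = ((-172 - 5) + 208)/(447 - 3/(-32)) = (-177 + 208)/(447 - 3*(-1/32)) = 31/(447 + 3/32) = 31/(14307/32) = 31*(32/14307) = 992/14307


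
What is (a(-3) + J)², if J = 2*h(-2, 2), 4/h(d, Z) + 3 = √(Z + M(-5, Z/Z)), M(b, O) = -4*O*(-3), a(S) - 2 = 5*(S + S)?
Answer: 14352/25 - 1856*√14/25 ≈ 296.30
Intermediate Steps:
a(S) = 2 + 10*S (a(S) = 2 + 5*(S + S) = 2 + 5*(2*S) = 2 + 10*S)
M(b, O) = 12*O
h(d, Z) = 4/(-3 + √(12 + Z)) (h(d, Z) = 4/(-3 + √(Z + 12*(Z/Z))) = 4/(-3 + √(Z + 12*1)) = 4/(-3 + √(Z + 12)) = 4/(-3 + √(12 + Z)))
J = 8/(-3 + √14) (J = 2*(4/(-3 + √(12 + 2))) = 2*(4/(-3 + √14)) = 8/(-3 + √14) ≈ 10.787)
(a(-3) + J)² = ((2 + 10*(-3)) + (24/5 + 8*√14/5))² = ((2 - 30) + (24/5 + 8*√14/5))² = (-28 + (24/5 + 8*√14/5))² = (-116/5 + 8*√14/5)²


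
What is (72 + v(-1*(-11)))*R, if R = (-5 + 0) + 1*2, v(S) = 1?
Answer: -219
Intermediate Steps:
R = -3 (R = -5 + 2 = -3)
(72 + v(-1*(-11)))*R = (72 + 1)*(-3) = 73*(-3) = -219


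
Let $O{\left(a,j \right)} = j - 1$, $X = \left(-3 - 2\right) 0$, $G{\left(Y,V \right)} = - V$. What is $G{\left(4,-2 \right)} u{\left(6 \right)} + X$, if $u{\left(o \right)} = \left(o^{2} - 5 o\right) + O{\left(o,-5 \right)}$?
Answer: $0$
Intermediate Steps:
$X = 0$ ($X = \left(-5\right) 0 = 0$)
$O{\left(a,j \right)} = -1 + j$
$u{\left(o \right)} = -6 + o^{2} - 5 o$ ($u{\left(o \right)} = \left(o^{2} - 5 o\right) - 6 = -6 + o^{2} - 5 o$)
$G{\left(4,-2 \right)} u{\left(6 \right)} + X = \left(-1\right) \left(-2\right) \left(-6 + 6^{2} - 30\right) + 0 = 2 \left(-6 + 36 - 30\right) + 0 = 2 \cdot 0 + 0 = 0 + 0 = 0$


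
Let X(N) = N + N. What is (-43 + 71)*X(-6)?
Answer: -336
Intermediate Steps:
X(N) = 2*N
(-43 + 71)*X(-6) = (-43 + 71)*(2*(-6)) = 28*(-12) = -336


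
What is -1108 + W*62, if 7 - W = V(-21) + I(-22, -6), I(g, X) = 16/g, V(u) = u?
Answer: 7404/11 ≈ 673.09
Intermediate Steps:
W = 316/11 (W = 7 - (-21 + 16/(-22)) = 7 - (-21 + 16*(-1/22)) = 7 - (-21 - 8/11) = 7 - 1*(-239/11) = 7 + 239/11 = 316/11 ≈ 28.727)
-1108 + W*62 = -1108 + (316/11)*62 = -1108 + 19592/11 = 7404/11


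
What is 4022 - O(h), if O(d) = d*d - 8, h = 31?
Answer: 3069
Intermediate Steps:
O(d) = -8 + d**2 (O(d) = d**2 - 8 = -8 + d**2)
4022 - O(h) = 4022 - (-8 + 31**2) = 4022 - (-8 + 961) = 4022 - 1*953 = 4022 - 953 = 3069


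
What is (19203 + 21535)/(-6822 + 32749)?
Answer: 40738/25927 ≈ 1.5713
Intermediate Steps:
(19203 + 21535)/(-6822 + 32749) = 40738/25927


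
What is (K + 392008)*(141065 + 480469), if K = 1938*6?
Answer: 250873497624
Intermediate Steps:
K = 11628
(K + 392008)*(141065 + 480469) = (11628 + 392008)*(141065 + 480469) = 403636*621534 = 250873497624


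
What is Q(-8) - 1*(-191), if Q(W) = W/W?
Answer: 192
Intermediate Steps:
Q(W) = 1
Q(-8) - 1*(-191) = 1 - 1*(-191) = 1 + 191 = 192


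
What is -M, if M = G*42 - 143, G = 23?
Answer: -823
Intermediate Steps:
M = 823 (M = 23*42 - 143 = 966 - 143 = 823)
-M = -1*823 = -823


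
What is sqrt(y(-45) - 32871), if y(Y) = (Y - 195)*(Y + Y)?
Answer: 17*I*sqrt(39) ≈ 106.16*I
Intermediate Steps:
y(Y) = 2*Y*(-195 + Y) (y(Y) = (-195 + Y)*(2*Y) = 2*Y*(-195 + Y))
sqrt(y(-45) - 32871) = sqrt(2*(-45)*(-195 - 45) - 32871) = sqrt(2*(-45)*(-240) - 32871) = sqrt(21600 - 32871) = sqrt(-11271) = 17*I*sqrt(39)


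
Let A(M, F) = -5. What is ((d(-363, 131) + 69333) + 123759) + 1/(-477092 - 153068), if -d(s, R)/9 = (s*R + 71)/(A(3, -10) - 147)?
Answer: 2278236825401/11973040 ≈ 1.9028e+5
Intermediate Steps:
d(s, R) = 639/152 + 9*R*s/152 (d(s, R) = -9*(s*R + 71)/(-5 - 147) = -9*(R*s + 71)/(-152) = -9*(71 + R*s)*(-1)/152 = -9*(-71/152 - R*s/152) = 639/152 + 9*R*s/152)
((d(-363, 131) + 69333) + 123759) + 1/(-477092 - 153068) = (((639/152 + (9/152)*131*(-363)) + 69333) + 123759) + 1/(-477092 - 153068) = (((639/152 - 427977/152) + 69333) + 123759) + 1/(-630160) = ((-213669/76 + 69333) + 123759) - 1/630160 = (5055639/76 + 123759) - 1/630160 = 14461323/76 - 1/630160 = 2278236825401/11973040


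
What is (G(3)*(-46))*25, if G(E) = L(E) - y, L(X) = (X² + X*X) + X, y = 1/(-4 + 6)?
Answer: -23575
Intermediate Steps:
y = ½ (y = 1/2 = ½ ≈ 0.50000)
L(X) = X + 2*X² (L(X) = (X² + X²) + X = 2*X² + X = X + 2*X²)
G(E) = -½ + E*(1 + 2*E) (G(E) = E*(1 + 2*E) - 1*½ = E*(1 + 2*E) - ½ = -½ + E*(1 + 2*E))
(G(3)*(-46))*25 = ((-½ + 3 + 2*3²)*(-46))*25 = ((-½ + 3 + 2*9)*(-46))*25 = ((-½ + 3 + 18)*(-46))*25 = ((41/2)*(-46))*25 = -943*25 = -23575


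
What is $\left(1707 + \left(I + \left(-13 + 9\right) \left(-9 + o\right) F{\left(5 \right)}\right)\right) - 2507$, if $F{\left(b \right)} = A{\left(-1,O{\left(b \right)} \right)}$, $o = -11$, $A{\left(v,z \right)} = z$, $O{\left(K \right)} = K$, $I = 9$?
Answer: $-391$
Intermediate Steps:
$F{\left(b \right)} = b$
$\left(1707 + \left(I + \left(-13 + 9\right) \left(-9 + o\right) F{\left(5 \right)}\right)\right) - 2507 = \left(1707 + \left(9 + \left(-13 + 9\right) \left(-9 - 11\right) 5\right)\right) - 2507 = \left(1707 + \left(9 + \left(-4\right) \left(-20\right) 5\right)\right) - 2507 = \left(1707 + \left(9 + 80 \cdot 5\right)\right) - 2507 = \left(1707 + \left(9 + 400\right)\right) - 2507 = \left(1707 + 409\right) - 2507 = 2116 - 2507 = -391$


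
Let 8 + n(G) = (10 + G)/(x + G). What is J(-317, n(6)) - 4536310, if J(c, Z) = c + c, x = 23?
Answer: -4536944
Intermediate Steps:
n(G) = -8 + (10 + G)/(23 + G)
J(c, Z) = 2*c
J(-317, n(6)) - 4536310 = 2*(-317) - 4536310 = -634 - 4536310 = -4536944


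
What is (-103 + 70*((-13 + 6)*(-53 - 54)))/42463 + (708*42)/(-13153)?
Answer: -82060391/79787977 ≈ -1.0285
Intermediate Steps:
(-103 + 70*((-13 + 6)*(-53 - 54)))/42463 + (708*42)/(-13153) = (-103 + 70*(-7*(-107)))*(1/42463) + 29736*(-1/13153) = (-103 + 70*749)*(1/42463) - 4248/1879 = (-103 + 52430)*(1/42463) - 4248/1879 = 52327*(1/42463) - 4248/1879 = 52327/42463 - 4248/1879 = -82060391/79787977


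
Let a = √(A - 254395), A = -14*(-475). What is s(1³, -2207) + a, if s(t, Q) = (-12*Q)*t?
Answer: 26484 + I*√247745 ≈ 26484.0 + 497.74*I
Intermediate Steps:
s(t, Q) = -12*Q*t
A = 6650
a = I*√247745 (a = √(6650 - 254395) = √(-247745) = I*√247745 ≈ 497.74*I)
s(1³, -2207) + a = -12*(-2207)*1³ + I*√247745 = -12*(-2207)*1 + I*√247745 = 26484 + I*√247745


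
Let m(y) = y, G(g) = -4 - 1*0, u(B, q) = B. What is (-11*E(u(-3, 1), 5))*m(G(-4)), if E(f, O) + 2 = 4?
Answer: 88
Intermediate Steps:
E(f, O) = 2 (E(f, O) = -2 + 4 = 2)
G(g) = -4 (G(g) = -4 + 0 = -4)
(-11*E(u(-3, 1), 5))*m(G(-4)) = -11*2*(-4) = -22*(-4) = 88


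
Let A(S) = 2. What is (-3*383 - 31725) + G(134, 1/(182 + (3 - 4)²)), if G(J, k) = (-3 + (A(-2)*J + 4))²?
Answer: 39487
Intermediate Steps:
G(J, k) = (1 + 2*J)² (G(J, k) = (-3 + (2*J + 4))² = (-3 + (4 + 2*J))² = (1 + 2*J)²)
(-3*383 - 31725) + G(134, 1/(182 + (3 - 4)²)) = (-3*383 - 31725) + (1 + 2*134)² = (-1149 - 31725) + (1 + 268)² = -32874 + 269² = -32874 + 72361 = 39487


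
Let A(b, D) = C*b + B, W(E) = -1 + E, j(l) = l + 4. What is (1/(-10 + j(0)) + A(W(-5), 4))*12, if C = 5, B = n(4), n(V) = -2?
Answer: -386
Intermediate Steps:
j(l) = 4 + l
B = -2
A(b, D) = -2 + 5*b (A(b, D) = 5*b - 2 = -2 + 5*b)
(1/(-10 + j(0)) + A(W(-5), 4))*12 = (1/(-10 + (4 + 0)) + (-2 + 5*(-1 - 5)))*12 = (1/(-10 + 4) + (-2 + 5*(-6)))*12 = (1/(-6) + (-2 - 30))*12 = (-⅙ - 32)*12 = -193/6*12 = -386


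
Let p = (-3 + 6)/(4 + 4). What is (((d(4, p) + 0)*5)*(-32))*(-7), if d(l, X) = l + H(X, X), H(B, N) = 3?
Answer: 7840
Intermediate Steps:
p = 3/8 ≈ 0.37500
d(l, X) = 3 + l (d(l, X) = l + 3 = 3 + l)
(((d(4, p) + 0)*5)*(-32))*(-7) = ((((3 + 4) + 0)*5)*(-32))*(-7) = (((7 + 0)*5)*(-32))*(-7) = ((7*5)*(-32))*(-7) = (35*(-32))*(-7) = -1120*(-7) = 7840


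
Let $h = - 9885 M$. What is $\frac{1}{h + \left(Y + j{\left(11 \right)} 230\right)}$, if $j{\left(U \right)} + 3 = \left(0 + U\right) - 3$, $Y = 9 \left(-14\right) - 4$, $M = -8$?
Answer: $\frac{1}{80100} \approx 1.2484 \cdot 10^{-5}$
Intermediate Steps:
$Y = -130$ ($Y = -126 - 4 = -130$)
$j{\left(U \right)} = -6 + U$ ($j{\left(U \right)} = -3 + \left(\left(0 + U\right) - 3\right) = -3 + \left(U - 3\right) = -3 + \left(-3 + U\right) = -6 + U$)
$h = 79080$ ($h = \left(-9885\right) \left(-8\right) = 79080$)
$\frac{1}{h + \left(Y + j{\left(11 \right)} 230\right)} = \frac{1}{79080 - \left(130 - \left(-6 + 11\right) 230\right)} = \frac{1}{79080 + \left(-130 + 5 \cdot 230\right)} = \frac{1}{79080 + \left(-130 + 1150\right)} = \frac{1}{79080 + 1020} = \frac{1}{80100}$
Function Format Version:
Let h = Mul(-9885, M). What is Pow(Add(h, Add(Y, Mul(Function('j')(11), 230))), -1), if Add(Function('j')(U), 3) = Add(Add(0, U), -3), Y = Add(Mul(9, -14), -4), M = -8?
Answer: Rational(1, 80100) ≈ 1.2484e-5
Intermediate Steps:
Y = -130 (Y = Add(-126, -4) = -130)
Function('j')(U) = Add(-6, U) (Function('j')(U) = Add(-3, Add(Add(0, U), -3)) = Add(-3, Add(U, -3)) = Add(-3, Add(-3, U)) = Add(-6, U))
h = 79080 (h = Mul(-9885, -8) = 79080)
Pow(Add(h, Add(Y, Mul(Function('j')(11), 230))), -1) = Pow(Add(79080, Add(-130, Mul(Add(-6, 11), 230))), -1) = Pow(Add(79080, Add(-130, Mul(5, 230))), -1) = Pow(Add(79080, Add(-130, 1150)), -1) = Pow(Add(79080, 1020), -1) = Pow(80100, -1) = Rational(1, 80100)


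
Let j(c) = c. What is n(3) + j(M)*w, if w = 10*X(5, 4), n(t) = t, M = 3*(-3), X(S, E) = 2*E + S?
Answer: -1167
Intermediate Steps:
X(S, E) = S + 2*E
M = -9
w = 130 (w = 10*(5 + 2*4) = 10*(5 + 8) = 10*13 = 130)
n(3) + j(M)*w = 3 - 9*130 = 3 - 1170 = -1167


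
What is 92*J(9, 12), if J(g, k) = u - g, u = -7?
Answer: -1472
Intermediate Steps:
J(g, k) = -7 - g
92*J(9, 12) = 92*(-7 - 1*9) = 92*(-7 - 9) = 92*(-16) = -1472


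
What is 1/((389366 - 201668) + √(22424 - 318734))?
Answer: 4469/838829417 - I*√296310/35230835514 ≈ 5.3277e-6 - 1.5451e-8*I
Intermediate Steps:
1/((389366 - 201668) + √(22424 - 318734)) = 1/(187698 + √(-296310)) = 1/(187698 + I*√296310)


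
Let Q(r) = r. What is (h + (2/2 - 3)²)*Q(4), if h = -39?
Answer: -140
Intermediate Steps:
(h + (2/2 - 3)²)*Q(4) = (-39 + (2/2 - 3)²)*4 = (-39 + (2*(½) - 3)²)*4 = (-39 + (1 - 3)²)*4 = (-39 + (-2)²)*4 = (-39 + 4)*4 = -35*4 = -140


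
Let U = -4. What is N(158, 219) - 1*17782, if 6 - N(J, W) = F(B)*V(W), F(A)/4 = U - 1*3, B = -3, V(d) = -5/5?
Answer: -17804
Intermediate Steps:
V(d) = -1 (V(d) = -5*⅕ = -1)
F(A) = -28 (F(A) = 4*(-4 - 1*3) = 4*(-4 - 3) = 4*(-7) = -28)
N(J, W) = -22 (N(J, W) = 6 - (-28)*(-1) = 6 - 1*28 = 6 - 28 = -22)
N(158, 219) - 1*17782 = -22 - 1*17782 = -22 - 17782 = -17804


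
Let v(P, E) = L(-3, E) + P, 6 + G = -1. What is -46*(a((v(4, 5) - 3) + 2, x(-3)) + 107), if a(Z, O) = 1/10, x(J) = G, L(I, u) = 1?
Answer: -24633/5 ≈ -4926.6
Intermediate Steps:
G = -7 (G = -6 - 1 = -7)
v(P, E) = 1 + P
x(J) = -7
a(Z, O) = 1/10
-46*(a((v(4, 5) - 3) + 2, x(-3)) + 107) = -46*(1/10 + 107) = -46*1071/10 = -24633/5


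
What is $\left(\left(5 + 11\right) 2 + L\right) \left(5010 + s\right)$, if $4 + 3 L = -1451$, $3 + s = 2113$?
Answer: $-3225360$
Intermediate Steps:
$s = 2110$ ($s = -3 + 2113 = 2110$)
$L = -485$ ($L = - \frac{4}{3} + \frac{1}{3} \left(-1451\right) = - \frac{4}{3} - \frac{1451}{3} = -485$)
$\left(\left(5 + 11\right) 2 + L\right) \left(5010 + s\right) = \left(\left(5 + 11\right) 2 - 485\right) \left(5010 + 2110\right) = \left(16 \cdot 2 - 485\right) 7120 = \left(32 - 485\right) 7120 = \left(-453\right) 7120 = -3225360$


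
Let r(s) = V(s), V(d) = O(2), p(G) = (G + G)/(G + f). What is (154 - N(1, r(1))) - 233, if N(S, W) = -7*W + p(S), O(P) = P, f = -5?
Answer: -129/2 ≈ -64.500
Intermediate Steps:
p(G) = 2*G/(-5 + G) (p(G) = (G + G)/(G - 5) = (2*G)/(-5 + G) = 2*G/(-5 + G))
V(d) = 2
r(s) = 2
N(S, W) = -7*W + 2*S/(-5 + S)
(154 - N(1, r(1))) - 233 = (154 - (2*1 - 7*2*(-5 + 1))/(-5 + 1)) - 233 = (154 - (2 - 7*2*(-4))/(-4)) - 233 = (154 - (-1)*(2 + 56)/4) - 233 = (154 - (-1)*58/4) - 233 = (154 - 1*(-29/2)) - 233 = (154 + 29/2) - 233 = 337/2 - 233 = -129/2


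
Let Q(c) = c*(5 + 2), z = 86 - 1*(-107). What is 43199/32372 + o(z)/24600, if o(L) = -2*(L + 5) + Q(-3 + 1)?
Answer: 159973/121395 ≈ 1.3178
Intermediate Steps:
z = 193 (z = 86 + 107 = 193)
Q(c) = 7*c (Q(c) = c*7 = 7*c)
o(L) = -24 - 2*L (o(L) = -2*(L + 5) + 7*(-3 + 1) = -2*(5 + L) + 7*(-2) = (-10 - 2*L) - 14 = -24 - 2*L)
43199/32372 + o(z)/24600 = 43199/32372 + (-24 - 2*193)/24600 = 43199*(1/32372) + (-24 - 386)*(1/24600) = 43199/32372 - 410*1/24600 = 43199/32372 - 1/60 = 159973/121395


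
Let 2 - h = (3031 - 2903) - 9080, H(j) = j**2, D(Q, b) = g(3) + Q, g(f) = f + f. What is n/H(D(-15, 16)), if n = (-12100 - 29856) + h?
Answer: -33002/81 ≈ -407.43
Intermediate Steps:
g(f) = 2*f
D(Q, b) = 6 + Q (D(Q, b) = 2*3 + Q = 6 + Q)
h = 8954 (h = 2 - ((3031 - 2903) - 9080) = 2 - (128 - 9080) = 2 - 1*(-8952) = 2 + 8952 = 8954)
n = -33002 (n = (-12100 - 29856) + 8954 = -41956 + 8954 = -33002)
n/H(D(-15, 16)) = -33002/(6 - 15)**2 = -33002/((-9)**2) = -33002/81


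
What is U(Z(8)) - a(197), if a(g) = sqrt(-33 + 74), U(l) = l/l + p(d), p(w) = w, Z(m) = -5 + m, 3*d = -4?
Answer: -1/3 - sqrt(41) ≈ -6.7365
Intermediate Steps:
d = -4/3 (d = (1/3)*(-4) = -4/3 ≈ -1.3333)
U(l) = -1/3 (U(l) = l/l - 4/3 = 1 - 4/3 = -1/3)
a(g) = sqrt(41)
U(Z(8)) - a(197) = -1/3 - sqrt(41)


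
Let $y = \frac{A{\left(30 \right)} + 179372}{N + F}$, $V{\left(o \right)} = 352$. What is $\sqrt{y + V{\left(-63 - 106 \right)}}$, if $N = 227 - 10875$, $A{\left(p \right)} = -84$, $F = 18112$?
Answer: $\frac{\sqrt{327321591}}{933} \approx 19.391$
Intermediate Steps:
$N = -10648$ ($N = 227 - 10875 = -10648$)
$y = \frac{22411}{933}$ ($y = \frac{-84 + 179372}{-10648 + 18112} = \frac{179288}{7464} = 179288 \cdot \frac{1}{7464} = \frac{22411}{933} \approx 24.02$)
$\sqrt{y + V{\left(-63 - 106 \right)}} = \sqrt{\frac{22411}{933} + 352} = \sqrt{\frac{350827}{933}} = \frac{\sqrt{327321591}}{933}$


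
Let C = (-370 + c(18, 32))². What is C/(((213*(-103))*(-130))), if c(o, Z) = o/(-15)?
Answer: 1722368/35650875 ≈ 0.048312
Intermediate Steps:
c(o, Z) = -o/15 (c(o, Z) = o*(-1/15) = -o/15)
C = 3444736/25 (C = (-370 - 1/15*18)² = (-370 - 6/5)² = (-1856/5)² = 3444736/25 ≈ 1.3779e+5)
C/(((213*(-103))*(-130))) = 3444736/(25*(((213*(-103))*(-130)))) = 3444736/(25*((-21939*(-130)))) = (3444736/25)/2852070 = (3444736/25)*(1/2852070) = 1722368/35650875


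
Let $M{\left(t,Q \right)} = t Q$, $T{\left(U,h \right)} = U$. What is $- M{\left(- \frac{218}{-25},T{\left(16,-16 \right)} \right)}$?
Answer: $- \frac{3488}{25} \approx -139.52$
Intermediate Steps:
$M{\left(t,Q \right)} = Q t$
$- M{\left(- \frac{218}{-25},T{\left(16,-16 \right)} \right)} = - 16 \left(- \frac{218}{-25}\right) = - 16 \left(\left(-218\right) \left(- \frac{1}{25}\right)\right) = - \frac{16 \cdot 218}{25} = \left(-1\right) \frac{3488}{25} = - \frac{3488}{25}$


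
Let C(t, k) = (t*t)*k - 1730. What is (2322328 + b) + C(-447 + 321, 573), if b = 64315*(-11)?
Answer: 10710081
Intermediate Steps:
C(t, k) = -1730 + k*t² (C(t, k) = t²*k - 1730 = k*t² - 1730 = -1730 + k*t²)
b = -707465
(2322328 + b) + C(-447 + 321, 573) = (2322328 - 707465) + (-1730 + 573*(-447 + 321)²) = 1614863 + (-1730 + 573*(-126)²) = 1614863 + (-1730 + 573*15876) = 1614863 + (-1730 + 9096948) = 1614863 + 9095218 = 10710081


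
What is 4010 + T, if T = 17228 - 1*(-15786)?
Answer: 37024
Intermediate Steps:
T = 33014 (T = 17228 + 15786 = 33014)
4010 + T = 4010 + 33014 = 37024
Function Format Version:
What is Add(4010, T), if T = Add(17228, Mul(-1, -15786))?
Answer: 37024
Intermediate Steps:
T = 33014 (T = Add(17228, 15786) = 33014)
Add(4010, T) = Add(4010, 33014) = 37024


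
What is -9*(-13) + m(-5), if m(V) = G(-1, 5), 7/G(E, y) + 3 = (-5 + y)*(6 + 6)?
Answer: 344/3 ≈ 114.67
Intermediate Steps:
G(E, y) = 7/(-63 + 12*y) (G(E, y) = 7/(-3 + (-5 + y)*(6 + 6)) = 7/(-3 + (-5 + y)*12) = 7/(-3 + (-60 + 12*y)) = 7/(-63 + 12*y))
m(V) = -7/3 (m(V) = 7/(3*(-21 + 4*5)) = 7/(3*(-21 + 20)) = (7/3)/(-1) = (7/3)*(-1) = -7/3)
-9*(-13) + m(-5) = -9*(-13) - 7/3 = 117 - 7/3 = 344/3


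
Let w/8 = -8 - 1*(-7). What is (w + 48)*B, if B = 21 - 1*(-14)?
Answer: 1400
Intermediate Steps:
w = -8 (w = 8*(-8 - 1*(-7)) = 8*(-8 + 7) = 8*(-1) = -8)
B = 35 (B = 21 + 14 = 35)
(w + 48)*B = (-8 + 48)*35 = 40*35 = 1400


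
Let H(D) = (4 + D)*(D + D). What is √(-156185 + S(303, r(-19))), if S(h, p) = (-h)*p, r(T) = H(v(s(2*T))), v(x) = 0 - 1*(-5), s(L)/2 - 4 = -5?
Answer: I*√183455 ≈ 428.32*I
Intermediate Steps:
s(L) = -2 (s(L) = 8 + 2*(-5) = 8 - 10 = -2)
v(x) = 5 (v(x) = 0 + 5 = 5)
H(D) = 2*D*(4 + D) (H(D) = (4 + D)*(2*D) = 2*D*(4 + D))
r(T) = 90 (r(T) = 2*5*(4 + 5) = 2*5*9 = 90)
S(h, p) = -h*p
√(-156185 + S(303, r(-19))) = √(-156185 - 1*303*90) = √(-156185 - 27270) = √(-183455) = I*√183455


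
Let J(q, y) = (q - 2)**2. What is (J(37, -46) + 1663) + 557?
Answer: 3445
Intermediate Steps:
J(q, y) = (-2 + q)**2
(J(37, -46) + 1663) + 557 = ((-2 + 37)**2 + 1663) + 557 = (35**2 + 1663) + 557 = (1225 + 1663) + 557 = 2888 + 557 = 3445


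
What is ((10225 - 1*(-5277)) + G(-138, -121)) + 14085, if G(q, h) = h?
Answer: 29466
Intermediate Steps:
((10225 - 1*(-5277)) + G(-138, -121)) + 14085 = ((10225 - 1*(-5277)) - 121) + 14085 = ((10225 + 5277) - 121) + 14085 = (15502 - 121) + 14085 = 15381 + 14085 = 29466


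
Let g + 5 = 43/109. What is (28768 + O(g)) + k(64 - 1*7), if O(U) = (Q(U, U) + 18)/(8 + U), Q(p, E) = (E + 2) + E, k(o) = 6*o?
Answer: 5385938/185 ≈ 29113.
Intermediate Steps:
g = -502/109 (g = -5 + 43/109 = -502/109 ≈ -4.6055)
Q(p, E) = 2 + 2*E (Q(p, E) = (2 + E) + E = 2 + 2*E)
O(U) = (20 + 2*U)/(8 + U) (O(U) = ((2 + 2*U) + 18)/(8 + U) = (20 + 2*U)/(8 + U))
(28768 + O(g)) + k(64 - 1*7) = (28768 + 2*(10 - 502/109)/(8 - 502/109)) + 6*(64 - 1*7) = (28768 + 2*(588/109)/(370/109)) + 6*(64 - 7) = (28768 + 2*(109/370)*(588/109)) + 6*57 = (28768 + 588/185) + 342 = 5322668/185 + 342 = 5385938/185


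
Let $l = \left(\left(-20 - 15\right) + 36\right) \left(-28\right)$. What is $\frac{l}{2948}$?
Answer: $- \frac{7}{737} \approx -0.009498$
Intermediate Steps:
$l = -28$ ($l = \left(-35 + 36\right) \left(-28\right) = 1 \left(-28\right) = -28$)
$\frac{l}{2948} = - \frac{28}{2948} = \left(-28\right) \frac{1}{2948} = - \frac{7}{737}$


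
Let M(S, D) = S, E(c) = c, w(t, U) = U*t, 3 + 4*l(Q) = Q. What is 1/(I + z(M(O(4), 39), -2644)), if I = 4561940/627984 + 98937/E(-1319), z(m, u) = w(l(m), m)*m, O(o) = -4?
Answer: -207077724/19826589809 ≈ -0.010444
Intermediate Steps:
l(Q) = -3/4 + Q/4
z(m, u) = m**2*(-3/4 + m/4) (z(m, u) = (m*(-3/4 + m/4))*m = m**2*(-3/4 + m/4))
I = -14028413537/207077724 (I = 4561940/627984 + 98937/(-1319) = 4561940*(1/627984) + 98937*(-1/1319) = 1140485/156996 - 98937/1319 = -14028413537/207077724 ≈ -67.745)
1/(I + z(M(O(4), 39), -2644)) = 1/(-14028413537/207077724 + (1/4)*(-4)**2*(-3 - 4)) = 1/(-14028413537/207077724 + (1/4)*16*(-7)) = 1/(-14028413537/207077724 - 28) = 1/(-19826589809/207077724) = -207077724/19826589809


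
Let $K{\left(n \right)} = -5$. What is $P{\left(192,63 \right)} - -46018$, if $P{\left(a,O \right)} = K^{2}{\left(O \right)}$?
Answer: $46043$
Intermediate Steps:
$P{\left(a,O \right)} = 25$ ($P{\left(a,O \right)} = \left(-5\right)^{2} = 25$)
$P{\left(192,63 \right)} - -46018 = 25 - -46018 = 25 + 46018 = 46043$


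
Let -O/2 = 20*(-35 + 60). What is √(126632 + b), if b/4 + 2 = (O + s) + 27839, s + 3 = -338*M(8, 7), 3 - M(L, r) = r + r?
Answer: 2*√62210 ≈ 498.84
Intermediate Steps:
O = -1000 (O = -40*(-35 + 60) = -40*25 = -2*500 = -1000)
M(L, r) = 3 - 2*r (M(L, r) = 3 - (r + r) = 3 - 2*r)
s = 3715 (s = -3 - 338*(3 - 2*7) = -3 - 338*(3 - 14) = -3 - 338*(-11) = -3 + 3718 = 3715)
b = 122208 (b = -8 + 4*((-1000 + 3715) + 27839) = -8 + 4*(2715 + 27839) = -8 + 4*30554 = -8 + 122216 = 122208)
√(126632 + b) = √(126632 + 122208) = √248840 = 2*√62210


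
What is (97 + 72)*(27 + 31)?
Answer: 9802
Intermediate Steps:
(97 + 72)*(27 + 31) = 169*58 = 9802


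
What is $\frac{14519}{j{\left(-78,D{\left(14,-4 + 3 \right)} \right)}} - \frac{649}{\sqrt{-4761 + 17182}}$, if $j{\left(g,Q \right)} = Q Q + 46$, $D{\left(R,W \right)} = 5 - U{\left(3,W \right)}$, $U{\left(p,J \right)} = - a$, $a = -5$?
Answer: $\frac{14519}{46} - \frac{649 \sqrt{12421}}{12421} \approx 309.81$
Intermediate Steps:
$U{\left(p,J \right)} = 5$ ($U{\left(p,J \right)} = \left(-1\right) \left(-5\right) = 5$)
$D{\left(R,W \right)} = 0$ ($D{\left(R,W \right)} = 5 - 5 = 0$)
$j{\left(g,Q \right)} = 46 + Q^{2}$ ($j{\left(g,Q \right)} = Q^{2} + 46 = 46 + Q^{2}$)
$\frac{14519}{j{\left(-78,D{\left(14,-4 + 3 \right)} \right)}} - \frac{649}{\sqrt{-4761 + 17182}} = \frac{14519}{46 + 0^{2}} - \frac{649}{\sqrt{-4761 + 17182}} = \frac{14519}{46 + 0} - \frac{649}{\sqrt{12421}} = \frac{14519}{46} - 649 \frac{\sqrt{12421}}{12421} = 14519 \cdot \frac{1}{46} - \frac{649 \sqrt{12421}}{12421} = \frac{14519}{46} - \frac{649 \sqrt{12421}}{12421}$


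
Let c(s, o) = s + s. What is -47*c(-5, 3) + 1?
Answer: 471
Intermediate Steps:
c(s, o) = 2*s
-47*c(-5, 3) + 1 = -94*(-5) + 1 = -47*(-10) + 1 = 470 + 1 = 471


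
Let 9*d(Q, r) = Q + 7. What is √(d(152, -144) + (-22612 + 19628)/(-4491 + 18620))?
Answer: √31361505495/42387 ≈ 4.1780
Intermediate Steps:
d(Q, r) = 7/9 + Q/9 (d(Q, r) = (Q + 7)/9 = (7 + Q)/9 = 7/9 + Q/9)
√(d(152, -144) + (-22612 + 19628)/(-4491 + 18620)) = √((7/9 + (⅑)*152) + (-22612 + 19628)/(-4491 + 18620)) = √((7/9 + 152/9) - 2984/14129) = √(53/3 - 2984*1/14129) = √(53/3 - 2984/14129) = √(739885/42387) = √31361505495/42387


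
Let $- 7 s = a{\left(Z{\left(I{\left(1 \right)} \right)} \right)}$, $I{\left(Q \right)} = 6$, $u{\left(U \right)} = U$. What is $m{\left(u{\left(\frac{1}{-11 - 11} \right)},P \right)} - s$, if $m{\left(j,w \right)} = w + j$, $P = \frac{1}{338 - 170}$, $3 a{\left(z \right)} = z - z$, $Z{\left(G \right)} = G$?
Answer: $- \frac{73}{1848} \approx -0.039502$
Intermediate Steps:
$a{\left(z \right)} = 0$ ($a{\left(z \right)} = \frac{z - z}{3} = \frac{1}{3} \cdot 0 = 0$)
$s = 0$ ($s = \left(- \frac{1}{7}\right) 0 = 0$)
$P = \frac{1}{168} \approx 0.0059524$
$m{\left(j,w \right)} = j + w$
$m{\left(u{\left(\frac{1}{-11 - 11} \right)},P \right)} - s = \left(\frac{1}{-11 - 11} + \frac{1}{168}\right) - 0 = \left(\frac{1}{-22} + \frac{1}{168}\right) + 0 = \left(- \frac{1}{22} + \frac{1}{168}\right) + 0 = - \frac{73}{1848} + 0 = - \frac{73}{1848}$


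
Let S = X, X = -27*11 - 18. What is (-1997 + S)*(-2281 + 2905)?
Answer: -1442688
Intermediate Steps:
X = -315 (X = -297 - 18 = -315)
S = -315
(-1997 + S)*(-2281 + 2905) = (-1997 - 315)*(-2281 + 2905) = -2312*624 = -1442688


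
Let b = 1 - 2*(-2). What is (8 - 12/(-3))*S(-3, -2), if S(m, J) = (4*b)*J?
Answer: -480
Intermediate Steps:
b = 5 (b = 1 + 4 = 5)
S(m, J) = 20*J (S(m, J) = (4*5)*J = 20*J)
(8 - 12/(-3))*S(-3, -2) = (8 - 12/(-3))*(20*(-2)) = (8 - 12*(-⅓))*(-40) = (8 + 4)*(-40) = 12*(-40) = -480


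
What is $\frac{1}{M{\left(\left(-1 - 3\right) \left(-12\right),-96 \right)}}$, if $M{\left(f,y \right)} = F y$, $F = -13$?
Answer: $\frac{1}{1248} \approx 0.00080128$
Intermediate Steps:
$M{\left(f,y \right)} = - 13 y$
$\frac{1}{M{\left(\left(-1 - 3\right) \left(-12\right),-96 \right)}} = \frac{1}{\left(-13\right) \left(-96\right)} = \frac{1}{1248}$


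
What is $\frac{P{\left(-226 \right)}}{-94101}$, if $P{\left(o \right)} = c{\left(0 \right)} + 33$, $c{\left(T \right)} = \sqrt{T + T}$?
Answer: $- \frac{11}{31367} \approx -0.00035069$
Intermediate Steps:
$c{\left(T \right)} = \sqrt{2} \sqrt{T}$ ($c{\left(T \right)} = \sqrt{2 T} = \sqrt{2} \sqrt{T}$)
$P{\left(o \right)} = 33$ ($P{\left(o \right)} = \sqrt{2} \sqrt{0} + 33 = \sqrt{2} \cdot 0 + 33 = 0 + 33 = 33$)
$\frac{P{\left(-226 \right)}}{-94101} = \frac{33}{-94101} = 33 \left(- \frac{1}{94101}\right) = - \frac{11}{31367}$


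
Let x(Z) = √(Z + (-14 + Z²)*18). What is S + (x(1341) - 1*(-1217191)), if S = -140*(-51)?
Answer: 1224331 + 3*√3596683 ≈ 1.2300e+6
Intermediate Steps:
S = 7140
x(Z) = √(-252 + Z + 18*Z²) (x(Z) = √(Z + (-252 + 18*Z²)) = √(-252 + Z + 18*Z²))
S + (x(1341) - 1*(-1217191)) = 7140 + (√(-252 + 1341 + 18*1341²) - 1*(-1217191)) = 7140 + (√(-252 + 1341 + 18*1798281) + 1217191) = 7140 + (√(-252 + 1341 + 32369058) + 1217191) = 7140 + (√32370147 + 1217191) = 7140 + (3*√3596683 + 1217191) = 7140 + (1217191 + 3*√3596683) = 1224331 + 3*√3596683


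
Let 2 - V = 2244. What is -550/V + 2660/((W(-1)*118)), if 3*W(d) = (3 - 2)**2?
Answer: 76085/1121 ≈ 67.872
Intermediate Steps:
V = -2242 (V = 2 - 1*2244 = 2 - 2244 = -2242)
W(d) = 1/3 (W(d) = (3 - 2)**2/3 = (1/3)*1**2 = (1/3)*1 = 1/3)
-550/V + 2660/((W(-1)*118)) = -550/(-2242) + 2660/(((1/3)*118)) = -550*(-1/2242) + 2660/(118/3) = 275/1121 + 2660*(3/118) = 275/1121 + 3990/59 = 76085/1121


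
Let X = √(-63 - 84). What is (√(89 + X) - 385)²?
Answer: (385 - √(89 + 7*I*√3))² ≈ 1.4103e+5 - 481.5*I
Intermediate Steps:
X = 7*I*√3 (X = √(-147) = 7*I*√3 ≈ 12.124*I)
(√(89 + X) - 385)² = (√(89 + 7*I*√3) - 385)² = (-385 + √(89 + 7*I*√3))²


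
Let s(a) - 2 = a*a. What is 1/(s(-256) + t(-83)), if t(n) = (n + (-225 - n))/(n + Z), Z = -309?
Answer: 392/25691121 ≈ 1.5258e-5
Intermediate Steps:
s(a) = 2 + a² (s(a) = 2 + a*a = 2 + a²)
t(n) = -225/(-309 + n) (t(n) = (n + (-225 - n))/(n - 309) = -225/(-309 + n))
1/(s(-256) + t(-83)) = 1/((2 + (-256)²) - 225/(-309 - 83)) = 1/((2 + 65536) - 225/(-392)) = 1/(65538 - 225*(-1/392)) = 1/(65538 + 225/392) = 1/(25691121/392) = 392/25691121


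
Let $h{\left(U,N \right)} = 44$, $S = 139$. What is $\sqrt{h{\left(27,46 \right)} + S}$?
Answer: $\sqrt{183} \approx 13.528$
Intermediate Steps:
$\sqrt{h{\left(27,46 \right)} + S} = \sqrt{44 + 139} = \sqrt{183}$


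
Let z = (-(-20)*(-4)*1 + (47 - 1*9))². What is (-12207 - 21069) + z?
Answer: -31512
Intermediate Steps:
z = 1764 (z = (-5*16*1 + (47 - 9))² = (-80*1 + 38)² = (-80 + 38)² = (-42)² = 1764)
(-12207 - 21069) + z = (-12207 - 21069) + 1764 = -33276 + 1764 = -31512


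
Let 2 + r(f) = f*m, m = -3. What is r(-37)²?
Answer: 11881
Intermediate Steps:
r(f) = -2 - 3*f (r(f) = -2 + f*(-3) = -2 - 3*f)
r(-37)² = (-2 - 3*(-37))² = (-2 + 111)² = 109² = 11881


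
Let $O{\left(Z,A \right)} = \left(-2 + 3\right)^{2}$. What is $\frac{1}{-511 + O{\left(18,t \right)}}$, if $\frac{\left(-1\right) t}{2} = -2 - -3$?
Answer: $- \frac{1}{510} \approx -0.0019608$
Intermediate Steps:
$t = -2$ ($t = - 2 \left(-2 - -3\right) = - 2 \left(-2 + 3\right) = \left(-2\right) 1 = -2$)
$O{\left(Z,A \right)} = 1$ ($O{\left(Z,A \right)} = 1^{2} = 1$)
$\frac{1}{-511 + O{\left(18,t \right)}} = \frac{1}{-511 + 1} = \frac{1}{-510} = - \frac{1}{510}$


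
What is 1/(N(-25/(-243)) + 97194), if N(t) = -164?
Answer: 1/97030 ≈ 1.0306e-5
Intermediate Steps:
1/(N(-25/(-243)) + 97194) = 1/(-164 + 97194) = 1/97030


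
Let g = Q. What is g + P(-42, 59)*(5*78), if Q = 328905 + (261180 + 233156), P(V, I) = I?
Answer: 846251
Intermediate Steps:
Q = 823241 (Q = 328905 + 494336 = 823241)
g = 823241
g + P(-42, 59)*(5*78) = 823241 + 59*(5*78) = 823241 + 59*390 = 823241 + 23010 = 846251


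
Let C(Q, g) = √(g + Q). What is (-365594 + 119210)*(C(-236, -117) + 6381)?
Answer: -1572176304 - 246384*I*√353 ≈ -1.5722e+9 - 4.6291e+6*I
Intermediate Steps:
C(Q, g) = √(Q + g)
(-365594 + 119210)*(C(-236, -117) + 6381) = (-365594 + 119210)*(√(-236 - 117) + 6381) = -246384*(√(-353) + 6381) = -246384*(I*√353 + 6381) = -246384*(6381 + I*√353) = -1572176304 - 246384*I*√353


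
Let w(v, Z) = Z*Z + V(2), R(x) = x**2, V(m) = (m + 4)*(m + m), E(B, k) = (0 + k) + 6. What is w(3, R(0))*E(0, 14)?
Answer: 480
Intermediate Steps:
E(B, k) = 6 + k (E(B, k) = k + 6 = 6 + k)
V(m) = 2*m*(4 + m) (V(m) = (4 + m)*(2*m) = 2*m*(4 + m))
w(v, Z) = 24 + Z**2 (w(v, Z) = Z*Z + 2*2*(4 + 2) = Z**2 + 2*2*6 = Z**2 + 24 = 24 + Z**2)
w(3, R(0))*E(0, 14) = (24 + (0**2)**2)*(6 + 14) = (24 + 0**2)*20 = (24 + 0)*20 = 24*20 = 480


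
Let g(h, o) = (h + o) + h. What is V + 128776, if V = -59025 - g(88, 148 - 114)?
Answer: 69541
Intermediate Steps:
g(h, o) = o + 2*h
V = -59235 (V = -59025 - ((148 - 114) + 2*88) = -59025 - (34 + 176) = -59025 - 1*210 = -59025 - 210 = -59235)
V + 128776 = -59235 + 128776 = 69541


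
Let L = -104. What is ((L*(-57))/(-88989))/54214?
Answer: -988/804074941 ≈ -1.2287e-6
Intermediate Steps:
((L*(-57))/(-88989))/54214 = (-104*(-57)/(-88989))/54214 = (5928*(-1/88989))*(1/54214) = -1976/29663*1/54214 = -988/804074941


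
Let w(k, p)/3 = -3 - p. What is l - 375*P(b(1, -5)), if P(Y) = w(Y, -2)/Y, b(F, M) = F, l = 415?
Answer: 1540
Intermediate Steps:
w(k, p) = -9 - 3*p (w(k, p) = 3*(-3 - p) = -9 - 3*p)
P(Y) = -3/Y (P(Y) = (-9 - 3*(-2))/Y = (-9 + 6)/Y = -3/Y)
l - 375*P(b(1, -5)) = 415 - (-1125)/1 = 415 - (-1125) = 415 - 375*(-3) = 415 + 1125 = 1540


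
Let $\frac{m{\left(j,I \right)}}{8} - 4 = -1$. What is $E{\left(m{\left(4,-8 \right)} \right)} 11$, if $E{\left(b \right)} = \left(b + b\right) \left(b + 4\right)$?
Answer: $14784$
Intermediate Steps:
$m{\left(j,I \right)} = 24$ ($m{\left(j,I \right)} = 32 + 8 \left(-1\right) = 32 - 8 = 24$)
$E{\left(b \right)} = 2 b \left(4 + b\right)$
$E{\left(m{\left(4,-8 \right)} \right)} 11 = 2 \cdot 24 \left(4 + 24\right) 11 = 2 \cdot 24 \cdot 28 \cdot 11 = 1344 \cdot 11 = 14784$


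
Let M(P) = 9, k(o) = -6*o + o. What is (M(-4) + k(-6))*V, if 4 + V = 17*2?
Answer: 1170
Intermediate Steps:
k(o) = -5*o
V = 30 (V = -4 + 17*2 = -4 + 34 = 30)
(M(-4) + k(-6))*V = (9 - 5*(-6))*30 = (9 + 30)*30 = 39*30 = 1170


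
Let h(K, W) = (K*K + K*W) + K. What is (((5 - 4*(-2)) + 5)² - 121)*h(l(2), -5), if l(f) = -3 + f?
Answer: 1015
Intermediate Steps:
h(K, W) = K + K² + K*W (h(K, W) = (K² + K*W) + K = K + K² + K*W)
(((5 - 4*(-2)) + 5)² - 121)*h(l(2), -5) = (((5 - 4*(-2)) + 5)² - 121)*((-3 + 2)*(1 + (-3 + 2) - 5)) = (((5 + 8) + 5)² - 121)*(-(1 - 1 - 5)) = ((13 + 5)² - 121)*(-1*(-5)) = (18² - 121)*5 = (324 - 121)*5 = 203*5 = 1015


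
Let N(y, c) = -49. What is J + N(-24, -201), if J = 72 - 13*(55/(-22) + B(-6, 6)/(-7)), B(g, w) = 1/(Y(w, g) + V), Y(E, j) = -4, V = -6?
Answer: 1936/35 ≈ 55.314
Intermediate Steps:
B(g, w) = -⅒ (B(g, w) = 1/(-4 - 6) = 1/(-10) = -⅒)
J = 3651/35 (J = 72 - 13*(55/(-22) - ⅒/(-7)) = 72 - 13*(55*(-1/22) - ⅒*(-⅐)) = 72 - 13*(-5/2 + 1/70) = 72 - 13*(-87/35) = 72 + 1131/35 = 3651/35 ≈ 104.31)
J + N(-24, -201) = 3651/35 - 49 = 1936/35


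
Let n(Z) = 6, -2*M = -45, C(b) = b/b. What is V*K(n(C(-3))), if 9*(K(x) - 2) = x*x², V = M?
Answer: 585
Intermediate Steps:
C(b) = 1
M = 45/2 (M = -½*(-45) = 45/2 ≈ 22.500)
V = 45/2 ≈ 22.500
K(x) = 2 + x³/9 (K(x) = 2 + (x*x²)/9 = 2 + x³/9)
V*K(n(C(-3))) = 45*(2 + (⅑)*6³)/2 = 45*(2 + (⅑)*216)/2 = 45*(2 + 24)/2 = (45/2)*26 = 585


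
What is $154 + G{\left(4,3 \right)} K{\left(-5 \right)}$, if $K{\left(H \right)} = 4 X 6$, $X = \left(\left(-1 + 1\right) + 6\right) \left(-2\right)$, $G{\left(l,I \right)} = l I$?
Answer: $-3302$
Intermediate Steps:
$G{\left(l,I \right)} = I l$
$X = -12$ ($X = \left(0 + 6\right) \left(-2\right) = 6 \left(-2\right) = -12$)
$K{\left(H \right)} = -288$ ($K{\left(H \right)} = 4 \left(-12\right) 6 = \left(-48\right) 6 = -288$)
$154 + G{\left(4,3 \right)} K{\left(-5 \right)} = 154 + 3 \cdot 4 \left(-288\right) = 154 + 12 \left(-288\right) = 154 - 3456 = -3302$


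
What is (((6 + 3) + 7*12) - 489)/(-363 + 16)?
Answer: 396/347 ≈ 1.1412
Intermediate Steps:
(((6 + 3) + 7*12) - 489)/(-363 + 16) = ((9 + 84) - 489)/(-347) = (93 - 489)*(-1/347) = -396*(-1/347) = 396/347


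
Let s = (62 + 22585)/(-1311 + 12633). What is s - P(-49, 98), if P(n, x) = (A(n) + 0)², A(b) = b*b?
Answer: -21756351425/3774 ≈ -5.7648e+6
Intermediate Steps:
A(b) = b²
P(n, x) = n⁴ (P(n, x) = (n² + 0)² = (n²)² = n⁴)
s = 7549/3774 (s = 22647/11322 = 22647*(1/11322) = 7549/3774 ≈ 2.0003)
s - P(-49, 98) = 7549/3774 - 1*(-49)⁴ = 7549/3774 - 1*5764801 = 7549/3774 - 5764801 = -21756351425/3774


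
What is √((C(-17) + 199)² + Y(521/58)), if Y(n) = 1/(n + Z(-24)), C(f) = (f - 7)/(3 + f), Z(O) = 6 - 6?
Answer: 19*√1484301387/3647 ≈ 200.71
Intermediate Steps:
Z(O) = 0
C(f) = (-7 + f)/(3 + f)
Y(n) = 1/n (Y(n) = 1/(n + 0) = 1/n)
√((C(-17) + 199)² + Y(521/58)) = √(((-7 - 17)/(3 - 17) + 199)² + 1/(521/58)) = √((-24/(-14) + 199)² + 1/(521*(1/58))) = √((-1/14*(-24) + 199)² + 1/(521/58)) = √((12/7 + 199)² + 58/521) = √((1405/7)² + 58/521) = √(1974025/49 + 58/521) = √(1028469867/25529) = 19*√1484301387/3647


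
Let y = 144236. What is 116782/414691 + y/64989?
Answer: 67402916474/26950353399 ≈ 2.5010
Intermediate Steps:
116782/414691 + y/64989 = 116782/414691 + 144236/64989 = 67402916474/26950353399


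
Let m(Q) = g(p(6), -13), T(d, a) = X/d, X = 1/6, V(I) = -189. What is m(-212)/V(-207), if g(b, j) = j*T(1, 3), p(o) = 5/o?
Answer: 13/1134 ≈ 0.011464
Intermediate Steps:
X = 1/6 ≈ 0.16667
T(d, a) = 1/(6*d)
g(b, j) = j/6 (g(b, j) = j*((1/6)/1) = j*((1/6)*1) = j*(1/6) = j/6)
m(Q) = -13/6 (m(Q) = (1/6)*(-13) = -13/6)
m(-212)/V(-207) = -13/6/(-189) = -13/6*(-1/189) = 13/1134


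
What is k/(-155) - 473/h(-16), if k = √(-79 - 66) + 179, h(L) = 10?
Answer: -15021/310 - I*√145/155 ≈ -48.455 - 0.077688*I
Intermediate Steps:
k = 179 + I*√145 (k = √(-145) + 179 = I*√145 + 179 = 179 + I*√145 ≈ 179.0 + 12.042*I)
k/(-155) - 473/h(-16) = (179 + I*√145)/(-155) - 473/10 = (179 + I*√145)*(-1/155) - 473*⅒ = (-179/155 - I*√145/155) - 473/10 = -15021/310 - I*√145/155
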